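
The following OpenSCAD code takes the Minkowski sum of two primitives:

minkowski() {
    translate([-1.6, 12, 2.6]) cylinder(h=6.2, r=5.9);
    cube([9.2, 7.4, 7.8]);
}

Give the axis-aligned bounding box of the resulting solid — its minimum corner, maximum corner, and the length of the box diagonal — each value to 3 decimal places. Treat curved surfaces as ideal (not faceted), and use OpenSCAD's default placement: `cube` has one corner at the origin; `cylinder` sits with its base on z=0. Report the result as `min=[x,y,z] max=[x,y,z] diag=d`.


min=[-7.500,6.100,2.600] max=[13.500,25.300,16.600] diag=31.712

A = translate([-1.6, 12, 2.6]) cylinder(h=6.2, r=5.9) → bbox [-7.5,6.1,2.6] .. [4.3,17.9,8.8]
B = cube([9.2, 7.4, 7.8]) → bbox [0,0,0] .. [9.2,7.4,7.8]
lo = A.lo+B.lo = [-7.5+0, 6.1+0, 2.6+0] = [-7.500,6.100,2.600]
hi = A.hi+B.hi = [4.3+9.2, 17.9+7.4, 8.8+7.8] = [13.500,25.300,16.600]
diag = √(21²+19.2²+14²) = √1005.64 = 31.712


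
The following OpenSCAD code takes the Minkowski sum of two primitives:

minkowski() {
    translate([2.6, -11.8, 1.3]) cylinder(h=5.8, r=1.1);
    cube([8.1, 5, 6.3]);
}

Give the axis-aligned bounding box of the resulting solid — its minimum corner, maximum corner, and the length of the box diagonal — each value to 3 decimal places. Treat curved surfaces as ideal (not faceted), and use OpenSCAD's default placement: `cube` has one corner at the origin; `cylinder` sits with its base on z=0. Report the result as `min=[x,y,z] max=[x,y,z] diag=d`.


min=[1.500,-12.900,1.300] max=[11.800,-5.700,13.400] diag=17.445

A = translate([2.6, -11.8, 1.3]) cylinder(h=5.8, r=1.1) → bbox [1.5,-12.9,1.3] .. [3.7,-10.7,7.1]
B = cube([8.1, 5, 6.3]) → bbox [0,0,0] .. [8.1,5,6.3]
lo = A.lo+B.lo = [1.5+0, -12.9+0, 1.3+0] = [1.500,-12.900,1.300]
hi = A.hi+B.hi = [3.7+8.1, -10.7+5, 7.1+6.3] = [11.800,-5.700,13.400]
diag = √(10.3²+7.2²+12.1²) = √304.34 = 17.445


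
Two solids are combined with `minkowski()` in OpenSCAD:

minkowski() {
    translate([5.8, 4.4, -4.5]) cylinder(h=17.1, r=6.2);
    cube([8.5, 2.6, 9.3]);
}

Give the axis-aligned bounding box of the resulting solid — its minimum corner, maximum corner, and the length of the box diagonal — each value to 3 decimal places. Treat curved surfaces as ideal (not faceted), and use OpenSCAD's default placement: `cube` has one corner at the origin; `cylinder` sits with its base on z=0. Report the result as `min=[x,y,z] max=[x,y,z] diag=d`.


min=[-0.400,-1.800,-4.500] max=[20.500,13.200,21.900] diag=36.861

A = translate([5.8, 4.4, -4.5]) cylinder(h=17.1, r=6.2) → bbox [-0.4,-1.8,-4.5] .. [12,10.6,12.6]
B = cube([8.5, 2.6, 9.3]) → bbox [0,0,0] .. [8.5,2.6,9.3]
lo = A.lo+B.lo = [-0.4+0, -1.8+0, -4.5+0] = [-0.400,-1.800,-4.500]
hi = A.hi+B.hi = [12+8.5, 10.6+2.6, 12.6+9.3] = [20.500,13.200,21.900]
diag = √(20.9²+15²+26.4²) = √1358.77 = 36.861


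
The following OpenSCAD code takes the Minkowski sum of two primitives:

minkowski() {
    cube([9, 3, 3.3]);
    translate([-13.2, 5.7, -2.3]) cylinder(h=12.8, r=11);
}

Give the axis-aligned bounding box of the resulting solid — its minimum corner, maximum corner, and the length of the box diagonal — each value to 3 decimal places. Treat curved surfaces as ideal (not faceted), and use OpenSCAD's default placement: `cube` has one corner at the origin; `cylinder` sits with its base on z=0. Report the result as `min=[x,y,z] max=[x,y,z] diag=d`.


A = translate([-13.2, 5.7, -2.3]) cylinder(h=12.8, r=11) → bbox [-24.2,-5.3,-2.3] .. [-2.2,16.7,10.5]
B = cube([9, 3, 3.3]) → bbox [0,0,0] .. [9,3,3.3]
lo = A.lo+B.lo = [-24.2+0, -5.3+0, -2.3+0] = [-24.200,-5.300,-2.300]
hi = A.hi+B.hi = [-2.2+9, 16.7+3, 10.5+3.3] = [6.800,19.700,13.800]
diag = √(31²+25²+16.1²) = √1845.21 = 42.956

min=[-24.200,-5.300,-2.300] max=[6.800,19.700,13.800] diag=42.956


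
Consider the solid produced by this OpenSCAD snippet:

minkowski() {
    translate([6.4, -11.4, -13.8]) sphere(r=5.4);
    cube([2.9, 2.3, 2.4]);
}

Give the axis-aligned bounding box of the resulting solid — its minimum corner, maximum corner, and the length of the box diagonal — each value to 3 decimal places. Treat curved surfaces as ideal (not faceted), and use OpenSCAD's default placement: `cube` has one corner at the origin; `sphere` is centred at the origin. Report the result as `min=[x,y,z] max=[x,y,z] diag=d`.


A = translate([6.4, -11.4, -13.8]) sphere(r=5.4) → bbox [1,-16.8,-19.2] .. [11.8,-6,-8.4]
B = cube([2.9, 2.3, 2.4]) → bbox [0,0,0] .. [2.9,2.3,2.4]
lo = A.lo+B.lo = [1+0, -16.8+0, -19.2+0] = [1.000,-16.800,-19.200]
hi = A.hi+B.hi = [11.8+2.9, -6+2.3, -8.4+2.4] = [14.700,-3.700,-6.000]
diag = √(13.7²+13.1²+13.2²) = √533.54 = 23.098

min=[1.000,-16.800,-19.200] max=[14.700,-3.700,-6.000] diag=23.098


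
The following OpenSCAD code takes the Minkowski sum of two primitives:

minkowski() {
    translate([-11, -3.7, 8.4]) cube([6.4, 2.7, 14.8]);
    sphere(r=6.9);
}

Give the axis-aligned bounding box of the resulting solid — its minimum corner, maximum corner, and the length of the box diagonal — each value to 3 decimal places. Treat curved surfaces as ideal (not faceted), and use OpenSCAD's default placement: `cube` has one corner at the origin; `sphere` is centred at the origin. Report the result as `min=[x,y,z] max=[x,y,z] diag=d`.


A = translate([-11, -3.7, 8.4]) cube([6.4, 2.7, 14.8]) → bbox [-11,-3.7,8.4] .. [-4.6,-1,23.2]
B = sphere(r=6.9) → bbox [-6.9,-6.9,-6.9] .. [6.9,6.9,6.9]
lo = A.lo+B.lo = [-11-6.9, -3.7-6.9, 8.4-6.9] = [-17.900,-10.600,1.500]
hi = A.hi+B.hi = [-4.6+6.9, -1+6.9, 23.2+6.9] = [2.300,5.900,30.100]
diag = √(20.2²+16.5²+28.6²) = √1498.25 = 38.707

min=[-17.900,-10.600,1.500] max=[2.300,5.900,30.100] diag=38.707


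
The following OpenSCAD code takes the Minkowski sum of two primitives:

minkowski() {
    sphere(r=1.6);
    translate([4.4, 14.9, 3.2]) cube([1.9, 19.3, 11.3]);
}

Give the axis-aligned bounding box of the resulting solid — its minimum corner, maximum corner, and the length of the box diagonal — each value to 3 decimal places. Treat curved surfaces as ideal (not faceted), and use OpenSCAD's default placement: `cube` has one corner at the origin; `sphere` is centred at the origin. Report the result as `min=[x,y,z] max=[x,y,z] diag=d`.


A = translate([4.4, 14.9, 3.2]) cube([1.9, 19.3, 11.3]) → bbox [4.4,14.9,3.2] .. [6.3,34.2,14.5]
B = sphere(r=1.6) → bbox [-1.6,-1.6,-1.6] .. [1.6,1.6,1.6]
lo = A.lo+B.lo = [4.4-1.6, 14.9-1.6, 3.2-1.6] = [2.800,13.300,1.600]
hi = A.hi+B.hi = [6.3+1.6, 34.2+1.6, 14.5+1.6] = [7.900,35.800,16.100]
diag = √(5.1²+22.5²+14.5²) = √742.51 = 27.249

min=[2.800,13.300,1.600] max=[7.900,35.800,16.100] diag=27.249


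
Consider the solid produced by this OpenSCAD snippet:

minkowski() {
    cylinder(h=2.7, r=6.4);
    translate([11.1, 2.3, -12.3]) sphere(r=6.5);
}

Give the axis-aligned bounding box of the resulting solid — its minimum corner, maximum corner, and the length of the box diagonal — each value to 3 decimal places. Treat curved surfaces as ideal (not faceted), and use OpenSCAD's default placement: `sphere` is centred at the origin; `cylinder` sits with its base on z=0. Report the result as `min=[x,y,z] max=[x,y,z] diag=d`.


A = translate([11.1, 2.3, -12.3]) sphere(r=6.5) → bbox [4.6,-4.2,-18.8] .. [17.6,8.8,-5.8]
B = cylinder(h=2.7, r=6.4) → bbox [-6.4,-6.4,0] .. [6.4,6.4,2.7]
lo = A.lo+B.lo = [4.6-6.4, -4.2-6.4, -18.8+0] = [-1.800,-10.600,-18.800]
hi = A.hi+B.hi = [17.6+6.4, 8.8+6.4, -5.8+2.7] = [24.000,15.200,-3.100]
diag = √(25.8²+25.8²+15.7²) = √1577.77 = 39.721

min=[-1.800,-10.600,-18.800] max=[24.000,15.200,-3.100] diag=39.721


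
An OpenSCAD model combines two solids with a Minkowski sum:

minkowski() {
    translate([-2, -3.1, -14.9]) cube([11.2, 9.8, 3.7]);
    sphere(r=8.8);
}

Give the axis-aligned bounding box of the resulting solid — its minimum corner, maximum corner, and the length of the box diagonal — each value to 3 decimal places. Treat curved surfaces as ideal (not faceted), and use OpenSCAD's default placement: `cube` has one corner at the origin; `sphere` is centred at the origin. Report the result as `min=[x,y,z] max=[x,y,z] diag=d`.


A = translate([-2, -3.1, -14.9]) cube([11.2, 9.8, 3.7]) → bbox [-2,-3.1,-14.9] .. [9.2,6.7,-11.2]
B = sphere(r=8.8) → bbox [-8.8,-8.8,-8.8] .. [8.8,8.8,8.8]
lo = A.lo+B.lo = [-2-8.8, -3.1-8.8, -14.9-8.8] = [-10.800,-11.900,-23.700]
hi = A.hi+B.hi = [9.2+8.8, 6.7+8.8, -11.2+8.8] = [18.000,15.500,-2.400]
diag = √(28.8²+27.4²+21.3²) = √2033.89 = 45.099

min=[-10.800,-11.900,-23.700] max=[18.000,15.500,-2.400] diag=45.099


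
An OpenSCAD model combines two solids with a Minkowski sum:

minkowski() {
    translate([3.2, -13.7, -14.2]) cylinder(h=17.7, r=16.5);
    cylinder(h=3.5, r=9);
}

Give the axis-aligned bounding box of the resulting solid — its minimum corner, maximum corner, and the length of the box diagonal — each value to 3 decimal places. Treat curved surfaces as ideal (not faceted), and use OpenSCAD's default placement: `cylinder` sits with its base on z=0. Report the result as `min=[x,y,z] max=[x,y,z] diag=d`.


min=[-22.300,-39.200,-14.200] max=[28.700,11.800,7.000] diag=75.176

A = translate([3.2, -13.7, -14.2]) cylinder(h=17.7, r=16.5) → bbox [-13.3,-30.2,-14.2] .. [19.7,2.8,3.5]
B = cylinder(h=3.5, r=9) → bbox [-9,-9,0] .. [9,9,3.5]
lo = A.lo+B.lo = [-13.3-9, -30.2-9, -14.2+0] = [-22.300,-39.200,-14.200]
hi = A.hi+B.hi = [19.7+9, 2.8+9, 3.5+3.5] = [28.700,11.800,7.000]
diag = √(51²+51²+21.2²) = √5651.44 = 75.176


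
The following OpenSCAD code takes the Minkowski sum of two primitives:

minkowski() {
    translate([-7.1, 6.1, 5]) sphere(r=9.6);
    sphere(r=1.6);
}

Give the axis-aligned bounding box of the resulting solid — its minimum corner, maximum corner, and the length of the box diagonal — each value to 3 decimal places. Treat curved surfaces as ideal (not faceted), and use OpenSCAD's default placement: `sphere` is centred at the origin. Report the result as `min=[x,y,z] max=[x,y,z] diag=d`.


A = translate([-7.1, 6.1, 5]) sphere(r=9.6) → bbox [-16.7,-3.5,-4.6] .. [2.5,15.7,14.6]
B = sphere(r=1.6) → bbox [-1.6,-1.6,-1.6] .. [1.6,1.6,1.6]
lo = A.lo+B.lo = [-16.7-1.6, -3.5-1.6, -4.6-1.6] = [-18.300,-5.100,-6.200]
hi = A.hi+B.hi = [2.5+1.6, 15.7+1.6, 14.6+1.6] = [4.100,17.300,16.200]
diag = √(22.4²+22.4²+22.4²) = √1505.28 = 38.798

min=[-18.300,-5.100,-6.200] max=[4.100,17.300,16.200] diag=38.798


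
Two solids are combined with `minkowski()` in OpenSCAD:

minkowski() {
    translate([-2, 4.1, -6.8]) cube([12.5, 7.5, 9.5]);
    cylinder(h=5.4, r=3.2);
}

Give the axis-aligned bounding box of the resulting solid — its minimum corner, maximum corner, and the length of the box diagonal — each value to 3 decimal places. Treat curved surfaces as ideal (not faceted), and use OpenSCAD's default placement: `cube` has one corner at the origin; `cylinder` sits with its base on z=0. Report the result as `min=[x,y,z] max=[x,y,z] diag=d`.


A = translate([-2, 4.1, -6.8]) cube([12.5, 7.5, 9.5]) → bbox [-2,4.1,-6.8] .. [10.5,11.6,2.7]
B = cylinder(h=5.4, r=3.2) → bbox [-3.2,-3.2,0] .. [3.2,3.2,5.4]
lo = A.lo+B.lo = [-2-3.2, 4.1-3.2, -6.8+0] = [-5.200,0.900,-6.800]
hi = A.hi+B.hi = [10.5+3.2, 11.6+3.2, 2.7+5.4] = [13.700,14.800,8.100]
diag = √(18.9²+13.9²+14.9²) = √772.43 = 27.793

min=[-5.200,0.900,-6.800] max=[13.700,14.800,8.100] diag=27.793


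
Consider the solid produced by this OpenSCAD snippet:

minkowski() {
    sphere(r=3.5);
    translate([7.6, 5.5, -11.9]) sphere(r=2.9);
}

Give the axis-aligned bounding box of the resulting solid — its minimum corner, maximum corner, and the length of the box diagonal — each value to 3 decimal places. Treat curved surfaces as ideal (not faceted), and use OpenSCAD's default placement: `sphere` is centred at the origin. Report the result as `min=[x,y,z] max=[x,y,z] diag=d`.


A = translate([7.6, 5.5, -11.9]) sphere(r=2.9) → bbox [4.7,2.6,-14.8] .. [10.5,8.4,-9]
B = sphere(r=3.5) → bbox [-3.5,-3.5,-3.5] .. [3.5,3.5,3.5]
lo = A.lo+B.lo = [4.7-3.5, 2.6-3.5, -14.8-3.5] = [1.200,-0.900,-18.300]
hi = A.hi+B.hi = [10.5+3.5, 8.4+3.5, -9+3.5] = [14.000,11.900,-5.500]
diag = √(12.8²+12.8²+12.8²) = √491.52 = 22.170

min=[1.200,-0.900,-18.300] max=[14.000,11.900,-5.500] diag=22.170


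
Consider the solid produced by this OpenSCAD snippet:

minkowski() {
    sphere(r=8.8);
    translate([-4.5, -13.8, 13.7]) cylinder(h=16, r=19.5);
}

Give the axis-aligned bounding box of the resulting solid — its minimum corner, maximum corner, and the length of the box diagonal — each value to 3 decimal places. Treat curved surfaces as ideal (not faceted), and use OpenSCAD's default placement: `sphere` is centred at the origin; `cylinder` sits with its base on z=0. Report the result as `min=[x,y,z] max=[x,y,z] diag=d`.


min=[-32.800,-42.100,4.900] max=[23.800,14.500,38.500] diag=86.811

A = translate([-4.5, -13.8, 13.7]) cylinder(h=16, r=19.5) → bbox [-24,-33.3,13.7] .. [15,5.7,29.7]
B = sphere(r=8.8) → bbox [-8.8,-8.8,-8.8] .. [8.8,8.8,8.8]
lo = A.lo+B.lo = [-24-8.8, -33.3-8.8, 13.7-8.8] = [-32.800,-42.100,4.900]
hi = A.hi+B.hi = [15+8.8, 5.7+8.8, 29.7+8.8] = [23.800,14.500,38.500]
diag = √(56.6²+56.6²+33.6²) = √7536.08 = 86.811


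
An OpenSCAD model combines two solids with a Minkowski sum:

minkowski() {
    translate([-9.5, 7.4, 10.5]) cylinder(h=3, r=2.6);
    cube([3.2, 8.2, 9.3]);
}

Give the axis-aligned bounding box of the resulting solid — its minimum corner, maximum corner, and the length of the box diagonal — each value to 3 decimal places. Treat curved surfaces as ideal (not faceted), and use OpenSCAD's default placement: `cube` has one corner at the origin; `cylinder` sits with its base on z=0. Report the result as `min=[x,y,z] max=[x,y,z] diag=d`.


A = translate([-9.5, 7.4, 10.5]) cylinder(h=3, r=2.6) → bbox [-12.1,4.8,10.5] .. [-6.9,10,13.5]
B = cube([3.2, 8.2, 9.3]) → bbox [0,0,0] .. [3.2,8.2,9.3]
lo = A.lo+B.lo = [-12.1+0, 4.8+0, 10.5+0] = [-12.100,4.800,10.500]
hi = A.hi+B.hi = [-6.9+3.2, 10+8.2, 13.5+9.3] = [-3.700,18.200,22.800]
diag = √(8.4²+13.4²+12.3²) = √401.41 = 20.035

min=[-12.100,4.800,10.500] max=[-3.700,18.200,22.800] diag=20.035


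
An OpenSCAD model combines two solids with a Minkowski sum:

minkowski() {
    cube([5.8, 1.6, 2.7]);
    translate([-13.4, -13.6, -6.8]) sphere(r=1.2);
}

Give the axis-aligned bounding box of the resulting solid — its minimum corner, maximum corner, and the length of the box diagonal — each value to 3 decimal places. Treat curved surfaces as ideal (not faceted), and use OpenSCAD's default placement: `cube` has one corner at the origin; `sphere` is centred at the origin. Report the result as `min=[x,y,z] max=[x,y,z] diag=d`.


min=[-14.600,-14.800,-8.000] max=[-6.400,-10.800,-2.900] diag=10.452

A = translate([-13.4, -13.6, -6.8]) sphere(r=1.2) → bbox [-14.6,-14.8,-8] .. [-12.2,-12.4,-5.6]
B = cube([5.8, 1.6, 2.7]) → bbox [0,0,0] .. [5.8,1.6,2.7]
lo = A.lo+B.lo = [-14.6+0, -14.8+0, -8+0] = [-14.600,-14.800,-8.000]
hi = A.hi+B.hi = [-12.2+5.8, -12.4+1.6, -5.6+2.7] = [-6.400,-10.800,-2.900]
diag = √(8.2²+4²+5.1²) = √109.25 = 10.452


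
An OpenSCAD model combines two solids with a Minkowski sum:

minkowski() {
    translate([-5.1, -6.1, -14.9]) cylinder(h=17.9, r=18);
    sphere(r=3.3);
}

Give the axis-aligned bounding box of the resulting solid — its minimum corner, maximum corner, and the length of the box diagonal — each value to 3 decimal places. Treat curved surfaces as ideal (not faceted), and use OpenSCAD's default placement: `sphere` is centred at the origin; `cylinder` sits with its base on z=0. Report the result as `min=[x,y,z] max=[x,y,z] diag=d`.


A = translate([-5.1, -6.1, -14.9]) cylinder(h=17.9, r=18) → bbox [-23.1,-24.1,-14.9] .. [12.9,11.9,3]
B = sphere(r=3.3) → bbox [-3.3,-3.3,-3.3] .. [3.3,3.3,3.3]
lo = A.lo+B.lo = [-23.1-3.3, -24.1-3.3, -14.9-3.3] = [-26.400,-27.400,-18.200]
hi = A.hi+B.hi = [12.9+3.3, 11.9+3.3, 3+3.3] = [16.200,15.200,6.300]
diag = √(42.6²+42.6²+24.5²) = √4229.77 = 65.037

min=[-26.400,-27.400,-18.200] max=[16.200,15.200,6.300] diag=65.037


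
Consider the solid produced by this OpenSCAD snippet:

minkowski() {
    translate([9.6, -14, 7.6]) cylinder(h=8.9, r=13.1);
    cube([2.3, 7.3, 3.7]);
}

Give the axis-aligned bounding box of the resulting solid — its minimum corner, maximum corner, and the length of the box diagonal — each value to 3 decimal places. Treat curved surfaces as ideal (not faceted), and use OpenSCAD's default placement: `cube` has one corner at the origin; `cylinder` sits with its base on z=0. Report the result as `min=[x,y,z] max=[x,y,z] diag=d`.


min=[-3.500,-27.100,7.600] max=[25.000,6.400,20.200] diag=45.752

A = translate([9.6, -14, 7.6]) cylinder(h=8.9, r=13.1) → bbox [-3.5,-27.1,7.6] .. [22.7,-0.9,16.5]
B = cube([2.3, 7.3, 3.7]) → bbox [0,0,0] .. [2.3,7.3,3.7]
lo = A.lo+B.lo = [-3.5+0, -27.1+0, 7.6+0] = [-3.500,-27.100,7.600]
hi = A.hi+B.hi = [22.7+2.3, -0.9+7.3, 16.5+3.7] = [25.000,6.400,20.200]
diag = √(28.5²+33.5²+12.6²) = √2093.26 = 45.752


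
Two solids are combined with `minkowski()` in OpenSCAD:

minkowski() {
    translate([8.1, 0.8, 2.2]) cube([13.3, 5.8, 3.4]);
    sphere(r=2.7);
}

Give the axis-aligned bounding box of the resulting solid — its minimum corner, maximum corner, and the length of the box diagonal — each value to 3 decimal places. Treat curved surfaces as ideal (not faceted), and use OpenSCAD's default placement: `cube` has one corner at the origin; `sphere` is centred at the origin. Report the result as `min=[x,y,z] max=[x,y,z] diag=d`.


min=[5.400,-1.900,-0.500] max=[24.100,9.300,8.300] diag=23.507

A = translate([8.1, 0.8, 2.2]) cube([13.3, 5.8, 3.4]) → bbox [8.1,0.8,2.2] .. [21.4,6.6,5.6]
B = sphere(r=2.7) → bbox [-2.7,-2.7,-2.7] .. [2.7,2.7,2.7]
lo = A.lo+B.lo = [8.1-2.7, 0.8-2.7, 2.2-2.7] = [5.400,-1.900,-0.500]
hi = A.hi+B.hi = [21.4+2.7, 6.6+2.7, 5.6+2.7] = [24.100,9.300,8.300]
diag = √(18.7²+11.2²+8.8²) = √552.57 = 23.507


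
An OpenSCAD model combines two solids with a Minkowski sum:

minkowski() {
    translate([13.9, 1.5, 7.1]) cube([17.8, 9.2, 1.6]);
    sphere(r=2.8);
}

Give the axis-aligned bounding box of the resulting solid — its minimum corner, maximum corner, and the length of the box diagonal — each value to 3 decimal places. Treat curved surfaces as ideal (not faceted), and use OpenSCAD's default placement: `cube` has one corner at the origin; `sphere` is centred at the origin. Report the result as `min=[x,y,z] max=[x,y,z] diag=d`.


A = translate([13.9, 1.5, 7.1]) cube([17.8, 9.2, 1.6]) → bbox [13.9,1.5,7.1] .. [31.7,10.7,8.7]
B = sphere(r=2.8) → bbox [-2.8,-2.8,-2.8] .. [2.8,2.8,2.8]
lo = A.lo+B.lo = [13.9-2.8, 1.5-2.8, 7.1-2.8] = [11.100,-1.300,4.300]
hi = A.hi+B.hi = [31.7+2.8, 10.7+2.8, 8.7+2.8] = [34.500,13.500,11.500]
diag = √(23.4²+14.8²+7.2²) = √818.44 = 28.608

min=[11.100,-1.300,4.300] max=[34.500,13.500,11.500] diag=28.608


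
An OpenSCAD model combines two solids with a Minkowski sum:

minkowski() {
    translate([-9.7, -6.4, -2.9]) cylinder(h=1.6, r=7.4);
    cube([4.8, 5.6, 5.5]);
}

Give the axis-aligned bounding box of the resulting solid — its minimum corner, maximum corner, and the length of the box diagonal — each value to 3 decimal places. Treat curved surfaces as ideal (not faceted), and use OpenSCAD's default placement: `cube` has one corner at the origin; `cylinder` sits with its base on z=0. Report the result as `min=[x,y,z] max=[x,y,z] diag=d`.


A = translate([-9.7, -6.4, -2.9]) cylinder(h=1.6, r=7.4) → bbox [-17.1,-13.8,-2.9] .. [-2.3,1,-1.3]
B = cube([4.8, 5.6, 5.5]) → bbox [0,0,0] .. [4.8,5.6,5.5]
lo = A.lo+B.lo = [-17.1+0, -13.8+0, -2.9+0] = [-17.100,-13.800,-2.900]
hi = A.hi+B.hi = [-2.3+4.8, 1+5.6, -1.3+5.5] = [2.500,6.600,4.200]
diag = √(19.6²+20.4²+7.1²) = √850.73 = 29.167

min=[-17.100,-13.800,-2.900] max=[2.500,6.600,4.200] diag=29.167


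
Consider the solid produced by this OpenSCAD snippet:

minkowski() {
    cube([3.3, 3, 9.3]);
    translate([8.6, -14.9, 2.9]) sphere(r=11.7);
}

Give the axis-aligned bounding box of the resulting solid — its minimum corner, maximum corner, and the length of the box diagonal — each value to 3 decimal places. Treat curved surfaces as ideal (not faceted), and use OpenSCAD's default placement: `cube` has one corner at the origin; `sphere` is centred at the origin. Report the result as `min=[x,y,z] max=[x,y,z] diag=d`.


A = translate([8.6, -14.9, 2.9]) sphere(r=11.7) → bbox [-3.1,-26.6,-8.8] .. [20.3,-3.2,14.6]
B = cube([3.3, 3, 9.3]) → bbox [0,0,0] .. [3.3,3,9.3]
lo = A.lo+B.lo = [-3.1+0, -26.6+0, -8.8+0] = [-3.100,-26.600,-8.800]
hi = A.hi+B.hi = [20.3+3.3, -3.2+3, 14.6+9.3] = [23.600,-0.200,23.900]
diag = √(26.7²+26.4²+32.7²) = √2479.14 = 49.791

min=[-3.100,-26.600,-8.800] max=[23.600,-0.200,23.900] diag=49.791


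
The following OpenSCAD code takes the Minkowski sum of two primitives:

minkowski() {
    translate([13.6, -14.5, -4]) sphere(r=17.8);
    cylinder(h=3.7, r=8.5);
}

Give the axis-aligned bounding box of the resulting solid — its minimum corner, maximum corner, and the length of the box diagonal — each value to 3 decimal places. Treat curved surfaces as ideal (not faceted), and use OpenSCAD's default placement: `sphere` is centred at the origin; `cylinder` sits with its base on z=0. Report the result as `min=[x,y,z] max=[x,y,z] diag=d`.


A = translate([13.6, -14.5, -4]) sphere(r=17.8) → bbox [-4.2,-32.3,-21.8] .. [31.4,3.3,13.8]
B = cylinder(h=3.7, r=8.5) → bbox [-8.5,-8.5,0] .. [8.5,8.5,3.7]
lo = A.lo+B.lo = [-4.2-8.5, -32.3-8.5, -21.8+0] = [-12.700,-40.800,-21.800]
hi = A.hi+B.hi = [31.4+8.5, 3.3+8.5, 13.8+3.7] = [39.900,11.800,17.500]
diag = √(52.6²+52.6²+39.3²) = √7078.01 = 84.131

min=[-12.700,-40.800,-21.800] max=[39.900,11.800,17.500] diag=84.131


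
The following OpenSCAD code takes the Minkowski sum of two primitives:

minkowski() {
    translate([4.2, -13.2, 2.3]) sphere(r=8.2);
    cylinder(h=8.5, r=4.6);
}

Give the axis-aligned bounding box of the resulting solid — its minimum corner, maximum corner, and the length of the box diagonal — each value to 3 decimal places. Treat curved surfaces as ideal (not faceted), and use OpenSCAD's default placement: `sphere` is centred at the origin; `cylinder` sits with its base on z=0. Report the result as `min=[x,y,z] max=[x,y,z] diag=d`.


A = translate([4.2, -13.2, 2.3]) sphere(r=8.2) → bbox [-4,-21.4,-5.9] .. [12.4,-5,10.5]
B = cylinder(h=8.5, r=4.6) → bbox [-4.6,-4.6,0] .. [4.6,4.6,8.5]
lo = A.lo+B.lo = [-4-4.6, -21.4-4.6, -5.9+0] = [-8.600,-26.000,-5.900]
hi = A.hi+B.hi = [12.4+4.6, -5+4.6, 10.5+8.5] = [17.000,-0.400,19.000]
diag = √(25.6²+25.6²+24.9²) = √1930.73 = 43.940

min=[-8.600,-26.000,-5.900] max=[17.000,-0.400,19.000] diag=43.940


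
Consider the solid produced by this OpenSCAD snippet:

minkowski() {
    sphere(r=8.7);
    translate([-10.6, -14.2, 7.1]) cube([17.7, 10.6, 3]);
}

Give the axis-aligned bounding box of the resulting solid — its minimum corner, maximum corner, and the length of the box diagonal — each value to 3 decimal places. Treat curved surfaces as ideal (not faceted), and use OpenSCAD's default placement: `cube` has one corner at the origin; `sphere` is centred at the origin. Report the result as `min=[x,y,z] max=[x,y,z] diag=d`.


A = translate([-10.6, -14.2, 7.1]) cube([17.7, 10.6, 3]) → bbox [-10.6,-14.2,7.1] .. [7.1,-3.6,10.1]
B = sphere(r=8.7) → bbox [-8.7,-8.7,-8.7] .. [8.7,8.7,8.7]
lo = A.lo+B.lo = [-10.6-8.7, -14.2-8.7, 7.1-8.7] = [-19.300,-22.900,-1.600]
hi = A.hi+B.hi = [7.1+8.7, -3.6+8.7, 10.1+8.7] = [15.800,5.100,18.800]
diag = √(35.1²+28²+20.4²) = √2432.17 = 49.317

min=[-19.300,-22.900,-1.600] max=[15.800,5.100,18.800] diag=49.317


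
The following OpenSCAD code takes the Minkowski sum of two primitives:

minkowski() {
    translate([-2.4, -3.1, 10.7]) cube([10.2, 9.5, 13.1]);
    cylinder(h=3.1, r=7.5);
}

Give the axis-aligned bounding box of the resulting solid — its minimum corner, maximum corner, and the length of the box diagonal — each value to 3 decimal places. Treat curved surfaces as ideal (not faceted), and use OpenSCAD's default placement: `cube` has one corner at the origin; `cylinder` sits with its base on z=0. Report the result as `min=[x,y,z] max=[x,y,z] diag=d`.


min=[-9.900,-10.600,10.700] max=[15.300,13.900,26.900] diag=38.701

A = translate([-2.4, -3.1, 10.7]) cube([10.2, 9.5, 13.1]) → bbox [-2.4,-3.1,10.7] .. [7.8,6.4,23.8]
B = cylinder(h=3.1, r=7.5) → bbox [-7.5,-7.5,0] .. [7.5,7.5,3.1]
lo = A.lo+B.lo = [-2.4-7.5, -3.1-7.5, 10.7+0] = [-9.900,-10.600,10.700]
hi = A.hi+B.hi = [7.8+7.5, 6.4+7.5, 23.8+3.1] = [15.300,13.900,26.900]
diag = √(25.2²+24.5²+16.2²) = √1497.73 = 38.701


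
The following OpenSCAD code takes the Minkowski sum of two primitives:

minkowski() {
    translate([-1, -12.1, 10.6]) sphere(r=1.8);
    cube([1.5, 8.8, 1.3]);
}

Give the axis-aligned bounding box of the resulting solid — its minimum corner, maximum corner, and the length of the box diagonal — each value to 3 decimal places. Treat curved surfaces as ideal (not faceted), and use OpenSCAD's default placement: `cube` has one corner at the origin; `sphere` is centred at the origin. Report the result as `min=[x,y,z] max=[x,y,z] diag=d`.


A = translate([-1, -12.1, 10.6]) sphere(r=1.8) → bbox [-2.8,-13.9,8.8] .. [0.8,-10.3,12.4]
B = cube([1.5, 8.8, 1.3]) → bbox [0,0,0] .. [1.5,8.8,1.3]
lo = A.lo+B.lo = [-2.8+0, -13.9+0, 8.8+0] = [-2.800,-13.900,8.800]
hi = A.hi+B.hi = [0.8+1.5, -10.3+8.8, 12.4+1.3] = [2.300,-1.500,13.700]
diag = √(5.1²+12.4²+4.9²) = √203.78 = 14.275

min=[-2.800,-13.900,8.800] max=[2.300,-1.500,13.700] diag=14.275


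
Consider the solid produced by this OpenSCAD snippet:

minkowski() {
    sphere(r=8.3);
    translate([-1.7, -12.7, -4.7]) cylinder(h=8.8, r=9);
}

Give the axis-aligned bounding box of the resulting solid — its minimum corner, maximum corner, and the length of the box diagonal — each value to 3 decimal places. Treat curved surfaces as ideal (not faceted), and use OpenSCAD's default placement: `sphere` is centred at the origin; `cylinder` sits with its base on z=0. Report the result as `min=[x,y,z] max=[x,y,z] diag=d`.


A = translate([-1.7, -12.7, -4.7]) cylinder(h=8.8, r=9) → bbox [-10.7,-21.7,-4.7] .. [7.3,-3.7,4.1]
B = sphere(r=8.3) → bbox [-8.3,-8.3,-8.3] .. [8.3,8.3,8.3]
lo = A.lo+B.lo = [-10.7-8.3, -21.7-8.3, -4.7-8.3] = [-19.000,-30.000,-13.000]
hi = A.hi+B.hi = [7.3+8.3, -3.7+8.3, 4.1+8.3] = [15.600,4.600,12.400]
diag = √(34.6²+34.6²+25.4²) = √3039.48 = 55.131

min=[-19.000,-30.000,-13.000] max=[15.600,4.600,12.400] diag=55.131


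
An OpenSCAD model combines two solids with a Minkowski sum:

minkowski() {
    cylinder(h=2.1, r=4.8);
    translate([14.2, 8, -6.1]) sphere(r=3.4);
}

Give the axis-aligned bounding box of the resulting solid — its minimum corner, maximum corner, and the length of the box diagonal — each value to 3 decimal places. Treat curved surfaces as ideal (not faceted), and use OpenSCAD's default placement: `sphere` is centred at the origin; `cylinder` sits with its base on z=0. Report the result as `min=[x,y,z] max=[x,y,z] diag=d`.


min=[6.000,-0.200,-9.500] max=[22.400,16.200,-0.600] diag=24.842

A = translate([14.2, 8, -6.1]) sphere(r=3.4) → bbox [10.8,4.6,-9.5] .. [17.6,11.4,-2.7]
B = cylinder(h=2.1, r=4.8) → bbox [-4.8,-4.8,0] .. [4.8,4.8,2.1]
lo = A.lo+B.lo = [10.8-4.8, 4.6-4.8, -9.5+0] = [6.000,-0.200,-9.500]
hi = A.hi+B.hi = [17.6+4.8, 11.4+4.8, -2.7+2.1] = [22.400,16.200,-0.600]
diag = √(16.4²+16.4²+8.9²) = √617.13 = 24.842


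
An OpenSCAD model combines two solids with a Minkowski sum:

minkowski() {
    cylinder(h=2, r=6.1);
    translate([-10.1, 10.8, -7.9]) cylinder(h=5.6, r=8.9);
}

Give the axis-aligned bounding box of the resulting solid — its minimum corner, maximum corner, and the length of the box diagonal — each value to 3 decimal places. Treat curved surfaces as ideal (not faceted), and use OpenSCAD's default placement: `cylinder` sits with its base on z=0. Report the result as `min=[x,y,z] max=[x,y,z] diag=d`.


A = translate([-10.1, 10.8, -7.9]) cylinder(h=5.6, r=8.9) → bbox [-19,1.9,-7.9] .. [-1.2,19.7,-2.3]
B = cylinder(h=2, r=6.1) → bbox [-6.1,-6.1,0] .. [6.1,6.1,2]
lo = A.lo+B.lo = [-19-6.1, 1.9-6.1, -7.9+0] = [-25.100,-4.200,-7.900]
hi = A.hi+B.hi = [-1.2+6.1, 19.7+6.1, -2.3+2] = [4.900,25.800,-0.300]
diag = √(30²+30²+7.6²) = √1857.76 = 43.102

min=[-25.100,-4.200,-7.900] max=[4.900,25.800,-0.300] diag=43.102


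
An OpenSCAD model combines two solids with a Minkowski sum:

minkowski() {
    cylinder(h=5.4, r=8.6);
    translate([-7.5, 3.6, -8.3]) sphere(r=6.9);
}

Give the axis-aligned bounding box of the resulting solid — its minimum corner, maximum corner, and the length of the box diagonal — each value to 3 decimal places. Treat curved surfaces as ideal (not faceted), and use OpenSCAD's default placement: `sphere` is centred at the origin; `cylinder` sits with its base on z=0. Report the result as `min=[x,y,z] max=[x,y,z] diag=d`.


A = translate([-7.5, 3.6, -8.3]) sphere(r=6.9) → bbox [-14.4,-3.3,-15.2] .. [-0.6,10.5,-1.4]
B = cylinder(h=5.4, r=8.6) → bbox [-8.6,-8.6,0] .. [8.6,8.6,5.4]
lo = A.lo+B.lo = [-14.4-8.6, -3.3-8.6, -15.2+0] = [-23.000,-11.900,-15.200]
hi = A.hi+B.hi = [-0.6+8.6, 10.5+8.6, -1.4+5.4] = [8.000,19.100,4.000]
diag = √(31²+31²+19.2²) = √2290.64 = 47.861

min=[-23.000,-11.900,-15.200] max=[8.000,19.100,4.000] diag=47.861


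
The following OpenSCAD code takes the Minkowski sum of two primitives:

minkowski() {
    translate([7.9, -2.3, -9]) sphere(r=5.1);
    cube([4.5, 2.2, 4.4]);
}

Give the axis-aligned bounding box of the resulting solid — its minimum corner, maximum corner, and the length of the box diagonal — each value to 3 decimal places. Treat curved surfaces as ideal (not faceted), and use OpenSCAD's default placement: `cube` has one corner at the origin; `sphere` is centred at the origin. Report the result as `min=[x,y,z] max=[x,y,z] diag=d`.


min=[2.800,-7.400,-14.100] max=[17.500,5.000,0.500] diag=24.146

A = translate([7.9, -2.3, -9]) sphere(r=5.1) → bbox [2.8,-7.4,-14.1] .. [13,2.8,-3.9]
B = cube([4.5, 2.2, 4.4]) → bbox [0,0,0] .. [4.5,2.2,4.4]
lo = A.lo+B.lo = [2.8+0, -7.4+0, -14.1+0] = [2.800,-7.400,-14.100]
hi = A.hi+B.hi = [13+4.5, 2.8+2.2, -3.9+4.4] = [17.500,5.000,0.500]
diag = √(14.7²+12.4²+14.6²) = √583.01 = 24.146


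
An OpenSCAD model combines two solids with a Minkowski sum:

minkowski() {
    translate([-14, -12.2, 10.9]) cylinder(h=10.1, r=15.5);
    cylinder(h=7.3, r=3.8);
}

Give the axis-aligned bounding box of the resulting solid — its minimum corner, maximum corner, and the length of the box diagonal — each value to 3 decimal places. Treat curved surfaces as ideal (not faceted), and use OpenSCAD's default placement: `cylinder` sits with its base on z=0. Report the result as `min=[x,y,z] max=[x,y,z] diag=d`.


min=[-33.300,-31.500,10.900] max=[5.300,7.100,28.300] diag=57.295

A = translate([-14, -12.2, 10.9]) cylinder(h=10.1, r=15.5) → bbox [-29.5,-27.7,10.9] .. [1.5,3.3,21]
B = cylinder(h=7.3, r=3.8) → bbox [-3.8,-3.8,0] .. [3.8,3.8,7.3]
lo = A.lo+B.lo = [-29.5-3.8, -27.7-3.8, 10.9+0] = [-33.300,-31.500,10.900]
hi = A.hi+B.hi = [1.5+3.8, 3.3+3.8, 21+7.3] = [5.300,7.100,28.300]
diag = √(38.6²+38.6²+17.4²) = √3282.68 = 57.295


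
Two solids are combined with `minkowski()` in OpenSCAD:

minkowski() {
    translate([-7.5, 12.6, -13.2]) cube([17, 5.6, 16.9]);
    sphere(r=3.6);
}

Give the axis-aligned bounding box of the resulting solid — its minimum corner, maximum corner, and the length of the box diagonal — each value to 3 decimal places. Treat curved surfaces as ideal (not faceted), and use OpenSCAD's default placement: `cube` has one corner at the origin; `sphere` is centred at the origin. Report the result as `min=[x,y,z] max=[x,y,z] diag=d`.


min=[-11.100,9.000,-16.800] max=[13.100,21.800,7.300] diag=36.473

A = translate([-7.5, 12.6, -13.2]) cube([17, 5.6, 16.9]) → bbox [-7.5,12.6,-13.2] .. [9.5,18.2,3.7]
B = sphere(r=3.6) → bbox [-3.6,-3.6,-3.6] .. [3.6,3.6,3.6]
lo = A.lo+B.lo = [-7.5-3.6, 12.6-3.6, -13.2-3.6] = [-11.100,9.000,-16.800]
hi = A.hi+B.hi = [9.5+3.6, 18.2+3.6, 3.7+3.6] = [13.100,21.800,7.300]
diag = √(24.2²+12.8²+24.1²) = √1330.29 = 36.473


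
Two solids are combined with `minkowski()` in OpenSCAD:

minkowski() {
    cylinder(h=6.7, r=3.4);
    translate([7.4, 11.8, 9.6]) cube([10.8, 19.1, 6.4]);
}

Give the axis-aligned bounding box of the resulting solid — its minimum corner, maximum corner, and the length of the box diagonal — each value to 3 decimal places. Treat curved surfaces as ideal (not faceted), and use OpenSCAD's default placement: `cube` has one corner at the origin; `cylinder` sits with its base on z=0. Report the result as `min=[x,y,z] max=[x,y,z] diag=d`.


min=[4.000,8.400,9.600] max=[21.600,34.300,22.700] diag=33.944

A = translate([7.4, 11.8, 9.6]) cube([10.8, 19.1, 6.4]) → bbox [7.4,11.8,9.6] .. [18.2,30.9,16]
B = cylinder(h=6.7, r=3.4) → bbox [-3.4,-3.4,0] .. [3.4,3.4,6.7]
lo = A.lo+B.lo = [7.4-3.4, 11.8-3.4, 9.6+0] = [4.000,8.400,9.600]
hi = A.hi+B.hi = [18.2+3.4, 30.9+3.4, 16+6.7] = [21.600,34.300,22.700]
diag = √(17.6²+25.9²+13.1²) = √1152.18 = 33.944


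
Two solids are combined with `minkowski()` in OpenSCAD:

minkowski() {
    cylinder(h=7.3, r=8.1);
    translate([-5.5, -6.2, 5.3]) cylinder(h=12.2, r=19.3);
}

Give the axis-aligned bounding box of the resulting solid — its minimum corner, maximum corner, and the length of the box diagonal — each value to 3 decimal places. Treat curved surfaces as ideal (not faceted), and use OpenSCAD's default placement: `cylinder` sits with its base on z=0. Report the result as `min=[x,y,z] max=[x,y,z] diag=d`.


A = translate([-5.5, -6.2, 5.3]) cylinder(h=12.2, r=19.3) → bbox [-24.8,-25.5,5.3] .. [13.8,13.1,17.5]
B = cylinder(h=7.3, r=8.1) → bbox [-8.1,-8.1,0] .. [8.1,8.1,7.3]
lo = A.lo+B.lo = [-24.8-8.1, -25.5-8.1, 5.3+0] = [-32.900,-33.600,5.300]
hi = A.hi+B.hi = [13.8+8.1, 13.1+8.1, 17.5+7.3] = [21.900,21.200,24.800]
diag = √(54.8²+54.8²+19.5²) = √6386.33 = 79.915

min=[-32.900,-33.600,5.300] max=[21.900,21.200,24.800] diag=79.915


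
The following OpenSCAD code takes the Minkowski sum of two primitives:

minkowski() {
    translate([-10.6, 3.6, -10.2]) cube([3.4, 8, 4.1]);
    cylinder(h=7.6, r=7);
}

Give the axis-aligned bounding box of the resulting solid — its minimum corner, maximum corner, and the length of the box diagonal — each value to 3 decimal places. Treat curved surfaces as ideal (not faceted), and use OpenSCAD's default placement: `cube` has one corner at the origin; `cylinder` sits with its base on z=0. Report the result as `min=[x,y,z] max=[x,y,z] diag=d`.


min=[-17.600,-3.400,-10.200] max=[-0.200,18.600,1.500] diag=30.392

A = translate([-10.6, 3.6, -10.2]) cube([3.4, 8, 4.1]) → bbox [-10.6,3.6,-10.2] .. [-7.2,11.6,-6.1]
B = cylinder(h=7.6, r=7) → bbox [-7,-7,0] .. [7,7,7.6]
lo = A.lo+B.lo = [-10.6-7, 3.6-7, -10.2+0] = [-17.600,-3.400,-10.200]
hi = A.hi+B.hi = [-7.2+7, 11.6+7, -6.1+7.6] = [-0.200,18.600,1.500]
diag = √(17.4²+22²+11.7²) = √923.65 = 30.392


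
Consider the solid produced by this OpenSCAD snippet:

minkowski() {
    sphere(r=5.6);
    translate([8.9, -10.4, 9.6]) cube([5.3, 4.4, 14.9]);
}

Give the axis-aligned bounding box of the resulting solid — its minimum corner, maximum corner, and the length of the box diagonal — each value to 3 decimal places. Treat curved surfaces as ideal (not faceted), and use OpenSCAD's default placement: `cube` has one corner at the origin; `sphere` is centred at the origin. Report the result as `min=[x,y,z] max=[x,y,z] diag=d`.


min=[3.300,-16.000,4.000] max=[19.800,-0.400,30.100] diag=34.595

A = translate([8.9, -10.4, 9.6]) cube([5.3, 4.4, 14.9]) → bbox [8.9,-10.4,9.6] .. [14.2,-6,24.5]
B = sphere(r=5.6) → bbox [-5.6,-5.6,-5.6] .. [5.6,5.6,5.6]
lo = A.lo+B.lo = [8.9-5.6, -10.4-5.6, 9.6-5.6] = [3.300,-16.000,4.000]
hi = A.hi+B.hi = [14.2+5.6, -6+5.6, 24.5+5.6] = [19.800,-0.400,30.100]
diag = √(16.5²+15.6²+26.1²) = √1196.82 = 34.595


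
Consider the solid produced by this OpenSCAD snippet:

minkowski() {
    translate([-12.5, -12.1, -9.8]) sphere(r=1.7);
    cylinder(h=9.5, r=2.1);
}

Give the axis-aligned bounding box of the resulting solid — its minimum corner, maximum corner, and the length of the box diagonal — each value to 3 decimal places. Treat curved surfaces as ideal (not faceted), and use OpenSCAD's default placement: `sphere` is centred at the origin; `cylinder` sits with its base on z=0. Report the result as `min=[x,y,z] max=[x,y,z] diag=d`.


A = translate([-12.5, -12.1, -9.8]) sphere(r=1.7) → bbox [-14.2,-13.8,-11.5] .. [-10.8,-10.4,-8.1]
B = cylinder(h=9.5, r=2.1) → bbox [-2.1,-2.1,0] .. [2.1,2.1,9.5]
lo = A.lo+B.lo = [-14.2-2.1, -13.8-2.1, -11.5+0] = [-16.300,-15.900,-11.500]
hi = A.hi+B.hi = [-10.8+2.1, -10.4+2.1, -8.1+9.5] = [-8.700,-8.300,1.400]
diag = √(7.6²+7.6²+12.9²) = √281.93 = 16.791

min=[-16.300,-15.900,-11.500] max=[-8.700,-8.300,1.400] diag=16.791


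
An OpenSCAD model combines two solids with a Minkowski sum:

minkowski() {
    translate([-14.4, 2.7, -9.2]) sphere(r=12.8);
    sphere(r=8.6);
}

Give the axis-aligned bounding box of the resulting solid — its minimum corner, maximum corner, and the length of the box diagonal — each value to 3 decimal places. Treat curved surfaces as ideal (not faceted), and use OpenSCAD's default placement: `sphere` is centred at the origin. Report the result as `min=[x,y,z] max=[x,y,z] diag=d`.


A = translate([-14.4, 2.7, -9.2]) sphere(r=12.8) → bbox [-27.2,-10.1,-22] .. [-1.6,15.5,3.6]
B = sphere(r=8.6) → bbox [-8.6,-8.6,-8.6] .. [8.6,8.6,8.6]
lo = A.lo+B.lo = [-27.2-8.6, -10.1-8.6, -22-8.6] = [-35.800,-18.700,-30.600]
hi = A.hi+B.hi = [-1.6+8.6, 15.5+8.6, 3.6+8.6] = [7.000,24.100,12.200]
diag = √(42.8²+42.8²+42.8²) = √5495.52 = 74.132

min=[-35.800,-18.700,-30.600] max=[7.000,24.100,12.200] diag=74.132


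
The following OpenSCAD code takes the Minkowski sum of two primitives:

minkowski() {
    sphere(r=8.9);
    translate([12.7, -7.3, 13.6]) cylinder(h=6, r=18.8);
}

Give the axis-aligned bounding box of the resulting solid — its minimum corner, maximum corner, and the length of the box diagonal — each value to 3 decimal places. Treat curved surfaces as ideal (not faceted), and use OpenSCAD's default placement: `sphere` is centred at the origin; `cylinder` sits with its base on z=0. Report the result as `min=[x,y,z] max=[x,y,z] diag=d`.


min=[-15.000,-35.000,4.700] max=[40.400,20.400,28.500] diag=81.883

A = translate([12.7, -7.3, 13.6]) cylinder(h=6, r=18.8) → bbox [-6.1,-26.1,13.6] .. [31.5,11.5,19.6]
B = sphere(r=8.9) → bbox [-8.9,-8.9,-8.9] .. [8.9,8.9,8.9]
lo = A.lo+B.lo = [-6.1-8.9, -26.1-8.9, 13.6-8.9] = [-15.000,-35.000,4.700]
hi = A.hi+B.hi = [31.5+8.9, 11.5+8.9, 19.6+8.9] = [40.400,20.400,28.500]
diag = √(55.4²+55.4²+23.8²) = √6704.76 = 81.883


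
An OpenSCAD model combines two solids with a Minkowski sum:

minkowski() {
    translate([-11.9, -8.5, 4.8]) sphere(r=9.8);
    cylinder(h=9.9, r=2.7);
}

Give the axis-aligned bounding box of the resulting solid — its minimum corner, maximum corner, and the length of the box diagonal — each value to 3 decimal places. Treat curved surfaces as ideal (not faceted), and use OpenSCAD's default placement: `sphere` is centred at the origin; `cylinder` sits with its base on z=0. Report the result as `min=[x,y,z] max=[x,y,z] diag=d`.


min=[-24.400,-21.000,-5.000] max=[0.600,4.000,24.500] diag=46.046

A = translate([-11.9, -8.5, 4.8]) sphere(r=9.8) → bbox [-21.7,-18.3,-5] .. [-2.1,1.3,14.6]
B = cylinder(h=9.9, r=2.7) → bbox [-2.7,-2.7,0] .. [2.7,2.7,9.9]
lo = A.lo+B.lo = [-21.7-2.7, -18.3-2.7, -5+0] = [-24.400,-21.000,-5.000]
hi = A.hi+B.hi = [-2.1+2.7, 1.3+2.7, 14.6+9.9] = [0.600,4.000,24.500]
diag = √(25²+25²+29.5²) = √2120.25 = 46.046
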